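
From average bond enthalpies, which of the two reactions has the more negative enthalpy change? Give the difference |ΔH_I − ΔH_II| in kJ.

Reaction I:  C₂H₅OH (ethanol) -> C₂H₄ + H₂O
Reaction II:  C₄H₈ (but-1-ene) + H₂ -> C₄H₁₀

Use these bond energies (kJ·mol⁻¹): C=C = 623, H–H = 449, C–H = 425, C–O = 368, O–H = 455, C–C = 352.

Reaction II, by 197 kJ

Reaction I:
  Bonds broken (reactants):
    C–C: 1 × 352 = 352
    C–H: 5 × 425 = 2125
    C–O: 1 × 368 = 368
    O–H: 1 × 455 = 455
    Σ(broken) = 3300 kJ
  Bonds formed (products):
    C–H: 4 × 425 = 1700
    C=C: 1 × 623 = 623
    O–H: 2 × 455 = 910
    Σ(formed) = 3233 kJ
  ΔH_I = 3300 − 3233 = +67 kJ
Reaction II:
  Bonds broken (reactants):
    C–C: 2 × 352 = 704
    C–H: 8 × 425 = 3400
    C=C: 1 × 623 = 623
    H–H: 1 × 449 = 449
    Σ(broken) = 5176 kJ
  Bonds formed (products):
    C–C: 3 × 352 = 1056
    C–H: 10 × 425 = 4250
    Σ(formed) = 5306 kJ
  ΔH_II = 5176 − 5306 = −130 kJ
ΔH_I − ΔH_II = +197 kJ, so reaction II has the more negative ΔH; |ΔH_I − ΔH_II| = 197 kJ.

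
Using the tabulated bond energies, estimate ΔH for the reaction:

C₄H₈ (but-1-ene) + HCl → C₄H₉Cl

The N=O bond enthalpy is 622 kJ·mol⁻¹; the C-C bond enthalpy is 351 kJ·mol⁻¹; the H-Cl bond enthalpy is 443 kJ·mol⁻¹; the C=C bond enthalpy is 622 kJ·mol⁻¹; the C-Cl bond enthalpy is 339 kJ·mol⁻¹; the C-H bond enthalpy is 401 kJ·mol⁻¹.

ΔH ≈ −26 kJ

Bonds broken (reactants):
  C-C: 2 × 351 = 702
  C-H: 8 × 401 = 3208
  C=C: 1 × 622 = 622
  H-Cl: 1 × 443 = 443
  Σ(broken) = 4975 kJ
Bonds formed (products):
  C-C: 3 × 351 = 1053
  C-Cl: 1 × 339 = 339
  C-H: 9 × 401 = 3609
  Σ(formed) = 5001 kJ
ΔH = Σ(broken) − Σ(formed) = 4975 − 5001 = −26 kJ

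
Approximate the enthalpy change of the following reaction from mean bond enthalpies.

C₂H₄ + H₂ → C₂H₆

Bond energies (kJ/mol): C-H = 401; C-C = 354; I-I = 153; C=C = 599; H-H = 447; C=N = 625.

ΔH ≈ −110 kJ

Bonds broken (reactants):
  C-H: 4 × 401 = 1604
  C=C: 1 × 599 = 599
  H-H: 1 × 447 = 447
  Σ(broken) = 2650 kJ
Bonds formed (products):
  C-C: 1 × 354 = 354
  C-H: 6 × 401 = 2406
  Σ(formed) = 2760 kJ
ΔH = Σ(broken) − Σ(formed) = 2650 − 2760 = −110 kJ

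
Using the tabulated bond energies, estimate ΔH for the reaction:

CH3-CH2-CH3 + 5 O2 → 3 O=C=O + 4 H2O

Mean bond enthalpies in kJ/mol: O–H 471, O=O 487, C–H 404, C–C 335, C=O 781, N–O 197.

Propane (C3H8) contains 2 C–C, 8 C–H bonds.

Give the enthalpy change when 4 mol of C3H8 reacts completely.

ΔH = −8468 kJ

Bonds broken (reactants):
  C–C: 2 × 335 = 670
  C–H: 8 × 404 = 3232
  O=O: 5 × 487 = 2435
  Σ(broken) = 6337 kJ
Bonds formed (products):
  C=O: 6 × 781 = 4686
  O–H: 8 × 471 = 3768
  Σ(formed) = 8454 kJ
ΔH = Σ(broken) − Σ(formed) = 6337 − 8454 = −2117 kJ
For 4× the reaction as written: 4 × (−2117) = −8468 kJ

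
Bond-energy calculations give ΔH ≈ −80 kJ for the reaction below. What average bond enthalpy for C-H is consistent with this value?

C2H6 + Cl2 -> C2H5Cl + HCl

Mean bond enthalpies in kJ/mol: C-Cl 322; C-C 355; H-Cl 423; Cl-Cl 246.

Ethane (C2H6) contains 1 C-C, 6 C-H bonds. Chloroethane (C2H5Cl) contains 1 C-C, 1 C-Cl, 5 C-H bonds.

D(C-H) ≈ 419 kJ/mol

Let D be the C-H bond energy.
Σ(broken) = 1×355 + 6×D + 1×246 = 601 + 6D
Σ(formed) = 1×355 + 1×322 + 5×D + 1×423 = 1100 + 5D
ΔH = Σ(broken) − Σ(formed) = (601 + 6D) − (1100 + 5D) = −499 + D
Setting this equal to −80 kJ gives D = 419 kJ/mol.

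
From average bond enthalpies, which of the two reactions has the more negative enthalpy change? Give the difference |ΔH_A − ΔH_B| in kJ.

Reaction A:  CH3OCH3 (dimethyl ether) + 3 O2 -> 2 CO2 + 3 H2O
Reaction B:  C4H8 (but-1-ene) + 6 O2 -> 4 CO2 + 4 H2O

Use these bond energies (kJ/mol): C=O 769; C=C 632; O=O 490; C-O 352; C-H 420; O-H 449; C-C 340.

Reaction A:
  Bonds broken (reactants):
    C-H: 6 × 420 = 2520
    C-O: 2 × 352 = 704
    O=O: 3 × 490 = 1470
    Σ(broken) = 4694 kJ
  Bonds formed (products):
    C=O: 4 × 769 = 3076
    O-H: 6 × 449 = 2694
    Σ(formed) = 5770 kJ
  ΔH_A = 4694 − 5770 = −1076 kJ
Reaction B:
  Bonds broken (reactants):
    C-C: 2 × 340 = 680
    C-H: 8 × 420 = 3360
    C=C: 1 × 632 = 632
    O=O: 6 × 490 = 2940
    Σ(broken) = 7612 kJ
  Bonds formed (products):
    C=O: 8 × 769 = 6152
    O-H: 8 × 449 = 3592
    Σ(formed) = 9744 kJ
  ΔH_B = 7612 − 9744 = −2132 kJ
ΔH_A − ΔH_B = +1056 kJ, so reaction B has the more negative ΔH; |ΔH_A − ΔH_B| = 1056 kJ.

Reaction B, by 1056 kJ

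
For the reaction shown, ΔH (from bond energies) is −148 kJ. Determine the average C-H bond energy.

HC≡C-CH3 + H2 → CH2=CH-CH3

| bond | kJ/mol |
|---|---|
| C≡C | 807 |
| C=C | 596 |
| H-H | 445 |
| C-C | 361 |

Let D be the C-H bond energy.
Σ(broken) = 1×807 + 1×361 + 4×D + 1×445 = 1613 + 4D
Σ(formed) = 1×361 + 6×D + 1×596 = 957 + 6D
ΔH = Σ(broken) − Σ(formed) = (1613 + 4D) − (957 + 6D) = +656 − 2D
Setting this equal to −148 kJ gives 2D = 804, so D = 402 kJ/mol.

D(C-H) ≈ 402 kJ/mol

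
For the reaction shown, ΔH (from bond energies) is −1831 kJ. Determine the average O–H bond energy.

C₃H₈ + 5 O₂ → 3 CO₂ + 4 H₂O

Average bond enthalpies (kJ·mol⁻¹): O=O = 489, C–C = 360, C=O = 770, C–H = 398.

Let D be the O–H bond energy.
Σ(broken) = 2×360 + 8×398 + 5×489 = 6349
Σ(formed) = 6×770 + 8×D = 4620 + 8D
ΔH = Σ(broken) − Σ(formed) = (6349) − (4620 + 8D) = +1729 − 8D
Setting this equal to −1831 kJ gives 8D = 3560, so D = 445 kJ/mol.

D(O–H) ≈ 445 kJ/mol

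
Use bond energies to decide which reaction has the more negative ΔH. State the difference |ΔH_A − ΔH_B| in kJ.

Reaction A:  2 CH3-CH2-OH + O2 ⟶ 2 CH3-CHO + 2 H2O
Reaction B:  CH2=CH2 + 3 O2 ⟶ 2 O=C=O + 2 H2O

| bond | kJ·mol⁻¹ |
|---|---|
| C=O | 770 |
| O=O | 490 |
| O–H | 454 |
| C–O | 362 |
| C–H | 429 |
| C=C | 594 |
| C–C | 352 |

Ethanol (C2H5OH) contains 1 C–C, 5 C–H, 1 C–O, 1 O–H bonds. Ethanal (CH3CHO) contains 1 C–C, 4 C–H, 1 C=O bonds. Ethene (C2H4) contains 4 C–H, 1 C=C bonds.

Reaction A:
  Bonds broken (reactants):
    C–C: 2 × 352 = 704
    C–H: 10 × 429 = 4290
    C–O: 2 × 362 = 724
    O–H: 2 × 454 = 908
    O=O: 1 × 490 = 490
    Σ(broken) = 7116 kJ
  Bonds formed (products):
    C–C: 2 × 352 = 704
    C–H: 8 × 429 = 3432
    C=O: 2 × 770 = 1540
    O–H: 4 × 454 = 1816
    Σ(formed) = 7492 kJ
  ΔH_A = 7116 − 7492 = −376 kJ
Reaction B:
  Bonds broken (reactants):
    C–H: 4 × 429 = 1716
    C=C: 1 × 594 = 594
    O=O: 3 × 490 = 1470
    Σ(broken) = 3780 kJ
  Bonds formed (products):
    C=O: 4 × 770 = 3080
    O–H: 4 × 454 = 1816
    Σ(formed) = 4896 kJ
  ΔH_B = 3780 − 4896 = −1116 kJ
ΔH_A − ΔH_B = +740 kJ, so reaction B has the more negative ΔH; |ΔH_A − ΔH_B| = 740 kJ.

Reaction B, by 740 kJ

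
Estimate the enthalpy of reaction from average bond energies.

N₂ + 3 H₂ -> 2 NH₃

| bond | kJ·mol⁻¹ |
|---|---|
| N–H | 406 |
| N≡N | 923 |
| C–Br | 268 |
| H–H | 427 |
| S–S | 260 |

ΔH ≈ −232 kJ

Bonds broken (reactants):
  H–H: 3 × 427 = 1281
  N≡N: 1 × 923 = 923
  Σ(broken) = 2204 kJ
Bonds formed (products):
  N–H: 6 × 406 = 2436
  Σ(formed) = 2436 kJ
ΔH = Σ(broken) − Σ(formed) = 2204 − 2436 = −232 kJ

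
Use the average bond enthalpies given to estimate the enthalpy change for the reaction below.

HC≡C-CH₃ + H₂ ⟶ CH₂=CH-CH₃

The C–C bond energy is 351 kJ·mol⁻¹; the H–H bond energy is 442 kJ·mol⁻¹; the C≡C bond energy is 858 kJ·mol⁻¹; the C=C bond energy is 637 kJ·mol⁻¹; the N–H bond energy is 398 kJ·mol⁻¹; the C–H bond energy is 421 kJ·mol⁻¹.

ΔH ≈ −179 kJ

Bonds broken (reactants):
  C≡C: 1 × 858 = 858
  C–C: 1 × 351 = 351
  C–H: 4 × 421 = 1684
  H–H: 1 × 442 = 442
  Σ(broken) = 3335 kJ
Bonds formed (products):
  C–C: 1 × 351 = 351
  C–H: 6 × 421 = 2526
  C=C: 1 × 637 = 637
  Σ(formed) = 3514 kJ
ΔH = Σ(broken) − Σ(formed) = 3335 − 3514 = −179 kJ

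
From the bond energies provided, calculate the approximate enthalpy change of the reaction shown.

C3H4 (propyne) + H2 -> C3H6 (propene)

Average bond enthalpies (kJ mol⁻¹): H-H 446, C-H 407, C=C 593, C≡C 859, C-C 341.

ΔH ≈ −102 kJ

Bonds broken (reactants):
  C≡C: 1 × 859 = 859
  C-C: 1 × 341 = 341
  C-H: 4 × 407 = 1628
  H-H: 1 × 446 = 446
  Σ(broken) = 3274 kJ
Bonds formed (products):
  C-C: 1 × 341 = 341
  C-H: 6 × 407 = 2442
  C=C: 1 × 593 = 593
  Σ(formed) = 3376 kJ
ΔH = Σ(broken) − Σ(formed) = 3274 − 3376 = −102 kJ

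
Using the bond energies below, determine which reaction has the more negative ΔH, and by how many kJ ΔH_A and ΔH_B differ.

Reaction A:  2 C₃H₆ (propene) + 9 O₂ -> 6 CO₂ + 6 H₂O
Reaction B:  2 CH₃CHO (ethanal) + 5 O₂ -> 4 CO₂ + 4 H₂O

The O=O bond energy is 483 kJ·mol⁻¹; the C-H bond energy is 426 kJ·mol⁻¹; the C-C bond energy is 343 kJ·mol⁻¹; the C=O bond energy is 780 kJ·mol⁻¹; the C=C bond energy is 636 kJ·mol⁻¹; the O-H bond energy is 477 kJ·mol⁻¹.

Reaction A:
  Bonds broken (reactants):
    C-C: 2 × 343 = 686
    C-H: 12 × 426 = 5112
    C=C: 2 × 636 = 1272
    O=O: 9 × 483 = 4347
    Σ(broken) = 11417 kJ
  Bonds formed (products):
    C=O: 12 × 780 = 9360
    O-H: 12 × 477 = 5724
    Σ(formed) = 15084 kJ
  ΔH_A = 11417 − 15084 = −3667 kJ
Reaction B:
  Bonds broken (reactants):
    C-C: 2 × 343 = 686
    C-H: 8 × 426 = 3408
    C=O: 2 × 780 = 1560
    O=O: 5 × 483 = 2415
    Σ(broken) = 8069 kJ
  Bonds formed (products):
    C=O: 8 × 780 = 6240
    O-H: 8 × 477 = 3816
    Σ(formed) = 10056 kJ
  ΔH_B = 8069 − 10056 = −1987 kJ
ΔH_A − ΔH_B = −1680 kJ, so reaction A has the more negative ΔH; |ΔH_A − ΔH_B| = 1680 kJ.

Reaction A, by 1680 kJ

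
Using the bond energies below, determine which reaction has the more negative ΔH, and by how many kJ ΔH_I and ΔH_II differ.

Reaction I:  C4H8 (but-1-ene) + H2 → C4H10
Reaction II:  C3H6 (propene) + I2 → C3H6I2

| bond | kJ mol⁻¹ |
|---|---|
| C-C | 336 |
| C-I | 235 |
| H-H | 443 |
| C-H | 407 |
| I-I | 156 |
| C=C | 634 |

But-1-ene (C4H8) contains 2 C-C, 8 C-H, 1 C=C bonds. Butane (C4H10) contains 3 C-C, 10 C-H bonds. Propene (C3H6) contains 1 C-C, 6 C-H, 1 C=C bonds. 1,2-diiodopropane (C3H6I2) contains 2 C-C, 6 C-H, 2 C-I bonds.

Reaction I:
  Bonds broken (reactants):
    C-C: 2 × 336 = 672
    C-H: 8 × 407 = 3256
    C=C: 1 × 634 = 634
    H-H: 1 × 443 = 443
    Σ(broken) = 5005 kJ
  Bonds formed (products):
    C-C: 3 × 336 = 1008
    C-H: 10 × 407 = 4070
    Σ(formed) = 5078 kJ
  ΔH_I = 5005 − 5078 = −73 kJ
Reaction II:
  Bonds broken (reactants):
    C-C: 1 × 336 = 336
    C-H: 6 × 407 = 2442
    C=C: 1 × 634 = 634
    I-I: 1 × 156 = 156
    Σ(broken) = 3568 kJ
  Bonds formed (products):
    C-C: 2 × 336 = 672
    C-H: 6 × 407 = 2442
    C-I: 2 × 235 = 470
    Σ(formed) = 3584 kJ
  ΔH_II = 3568 − 3584 = −16 kJ
ΔH_I − ΔH_II = −57 kJ, so reaction I has the more negative ΔH; |ΔH_I − ΔH_II| = 57 kJ.

Reaction I, by 57 kJ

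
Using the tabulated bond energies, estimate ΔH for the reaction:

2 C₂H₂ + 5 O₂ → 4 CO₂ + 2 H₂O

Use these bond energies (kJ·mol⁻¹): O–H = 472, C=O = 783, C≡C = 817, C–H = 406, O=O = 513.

ΔH ≈ −2329 kJ

Bonds broken (reactants):
  C≡C: 2 × 817 = 1634
  C–H: 4 × 406 = 1624
  O=O: 5 × 513 = 2565
  Σ(broken) = 5823 kJ
Bonds formed (products):
  C=O: 8 × 783 = 6264
  O–H: 4 × 472 = 1888
  Σ(formed) = 8152 kJ
ΔH = Σ(broken) − Σ(formed) = 5823 − 8152 = −2329 kJ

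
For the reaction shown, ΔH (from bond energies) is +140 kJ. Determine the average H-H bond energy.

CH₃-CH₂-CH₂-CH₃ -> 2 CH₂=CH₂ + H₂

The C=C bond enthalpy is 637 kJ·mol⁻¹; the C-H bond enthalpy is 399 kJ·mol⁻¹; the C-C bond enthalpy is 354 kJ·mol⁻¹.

D(H-H) ≈ 446 kJ/mol

Let D be the H-H bond energy.
Σ(broken) = 3×354 + 10×399 = 5052
Σ(formed) = 8×399 + 2×637 + 1×D = 4466 + D
ΔH = Σ(broken) − Σ(formed) = (5052) − (4466 + D) = +586 − D
Setting this equal to +140 kJ gives D = 446 kJ/mol.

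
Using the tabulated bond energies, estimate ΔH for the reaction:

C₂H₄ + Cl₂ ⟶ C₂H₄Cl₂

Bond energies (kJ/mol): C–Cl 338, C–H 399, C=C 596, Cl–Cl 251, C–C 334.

ΔH ≈ −163 kJ

Bonds broken (reactants):
  C–H: 4 × 399 = 1596
  C=C: 1 × 596 = 596
  Cl–Cl: 1 × 251 = 251
  Σ(broken) = 2443 kJ
Bonds formed (products):
  C–C: 1 × 334 = 334
  C–Cl: 2 × 338 = 676
  C–H: 4 × 399 = 1596
  Σ(formed) = 2606 kJ
ΔH = Σ(broken) − Σ(formed) = 2443 − 2606 = −163 kJ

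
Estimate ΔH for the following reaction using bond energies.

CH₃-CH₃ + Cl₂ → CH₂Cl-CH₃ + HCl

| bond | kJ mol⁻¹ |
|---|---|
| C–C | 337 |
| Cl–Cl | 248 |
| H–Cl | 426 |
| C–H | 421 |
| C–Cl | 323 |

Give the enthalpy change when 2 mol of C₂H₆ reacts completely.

Bonds broken (reactants):
  C–C: 1 × 337 = 337
  C–H: 6 × 421 = 2526
  Cl–Cl: 1 × 248 = 248
  Σ(broken) = 3111 kJ
Bonds formed (products):
  C–C: 1 × 337 = 337
  C–Cl: 1 × 323 = 323
  C–H: 5 × 421 = 2105
  H–Cl: 1 × 426 = 426
  Σ(formed) = 3191 kJ
ΔH = Σ(broken) − Σ(formed) = 3111 − 3191 = −80 kJ
For 2× the reaction as written: 2 × (−80) = −160 kJ

ΔH = −160 kJ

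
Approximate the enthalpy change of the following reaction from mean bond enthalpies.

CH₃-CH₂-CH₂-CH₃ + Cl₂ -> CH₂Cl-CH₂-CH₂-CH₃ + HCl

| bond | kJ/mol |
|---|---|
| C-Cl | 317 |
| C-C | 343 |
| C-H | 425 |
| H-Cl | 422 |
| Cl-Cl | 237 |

Bonds broken (reactants):
  C-C: 3 × 343 = 1029
  C-H: 10 × 425 = 4250
  Cl-Cl: 1 × 237 = 237
  Σ(broken) = 5516 kJ
Bonds formed (products):
  C-C: 3 × 343 = 1029
  C-Cl: 1 × 317 = 317
  C-H: 9 × 425 = 3825
  H-Cl: 1 × 422 = 422
  Σ(formed) = 5593 kJ
ΔH = Σ(broken) − Σ(formed) = 5516 − 5593 = −77 kJ

ΔH ≈ −77 kJ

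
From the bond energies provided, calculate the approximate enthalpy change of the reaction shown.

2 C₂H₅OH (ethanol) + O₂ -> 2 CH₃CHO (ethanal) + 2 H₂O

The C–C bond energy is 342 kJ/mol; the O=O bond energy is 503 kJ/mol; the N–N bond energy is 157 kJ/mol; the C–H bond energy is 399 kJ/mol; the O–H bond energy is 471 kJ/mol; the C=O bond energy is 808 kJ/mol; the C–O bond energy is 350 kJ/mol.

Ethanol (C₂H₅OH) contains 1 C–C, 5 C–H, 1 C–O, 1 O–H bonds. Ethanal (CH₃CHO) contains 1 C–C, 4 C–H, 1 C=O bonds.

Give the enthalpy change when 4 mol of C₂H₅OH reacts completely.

Bonds broken (reactants):
  C–C: 2 × 342 = 684
  C–H: 10 × 399 = 3990
  C–O: 2 × 350 = 700
  O–H: 2 × 471 = 942
  O=O: 1 × 503 = 503
  Σ(broken) = 6819 kJ
Bonds formed (products):
  C–C: 2 × 342 = 684
  C–H: 8 × 399 = 3192
  C=O: 2 × 808 = 1616
  O–H: 4 × 471 = 1884
  Σ(formed) = 7376 kJ
ΔH = Σ(broken) − Σ(formed) = 6819 − 7376 = −557 kJ
For 2× the reaction as written: 2 × (−557) = −1114 kJ

ΔH = −1114 kJ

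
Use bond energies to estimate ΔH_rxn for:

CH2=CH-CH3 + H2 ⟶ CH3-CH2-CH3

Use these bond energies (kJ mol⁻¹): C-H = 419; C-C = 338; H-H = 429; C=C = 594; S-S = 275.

Bonds broken (reactants):
  C-C: 1 × 338 = 338
  C-H: 6 × 419 = 2514
  C=C: 1 × 594 = 594
  H-H: 1 × 429 = 429
  Σ(broken) = 3875 kJ
Bonds formed (products):
  C-C: 2 × 338 = 676
  C-H: 8 × 419 = 3352
  Σ(formed) = 4028 kJ
ΔH = Σ(broken) − Σ(formed) = 3875 − 4028 = −153 kJ

ΔH ≈ −153 kJ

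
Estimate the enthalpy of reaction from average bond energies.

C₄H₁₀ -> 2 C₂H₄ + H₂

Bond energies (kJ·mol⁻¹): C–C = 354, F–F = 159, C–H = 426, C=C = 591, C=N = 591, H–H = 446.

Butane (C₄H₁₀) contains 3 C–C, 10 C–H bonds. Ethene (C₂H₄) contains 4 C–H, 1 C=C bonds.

ΔH ≈ +286 kJ

Bonds broken (reactants):
  C–C: 3 × 354 = 1062
  C–H: 10 × 426 = 4260
  Σ(broken) = 5322 kJ
Bonds formed (products):
  C–H: 8 × 426 = 3408
  C=C: 2 × 591 = 1182
  H–H: 1 × 446 = 446
  Σ(formed) = 5036 kJ
ΔH = Σ(broken) − Σ(formed) = 5322 − 5036 = +286 kJ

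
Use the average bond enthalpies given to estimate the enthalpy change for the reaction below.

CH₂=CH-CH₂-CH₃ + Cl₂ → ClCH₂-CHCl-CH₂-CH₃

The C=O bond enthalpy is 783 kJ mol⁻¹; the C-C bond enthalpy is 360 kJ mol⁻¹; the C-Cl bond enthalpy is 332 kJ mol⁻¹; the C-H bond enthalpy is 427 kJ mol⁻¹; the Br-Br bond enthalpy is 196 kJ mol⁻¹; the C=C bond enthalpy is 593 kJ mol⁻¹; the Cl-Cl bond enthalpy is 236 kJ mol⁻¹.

ΔH ≈ −195 kJ

Bonds broken (reactants):
  C-C: 2 × 360 = 720
  C-H: 8 × 427 = 3416
  C=C: 1 × 593 = 593
  Cl-Cl: 1 × 236 = 236
  Σ(broken) = 4965 kJ
Bonds formed (products):
  C-C: 3 × 360 = 1080
  C-Cl: 2 × 332 = 664
  C-H: 8 × 427 = 3416
  Σ(formed) = 5160 kJ
ΔH = Σ(broken) − Σ(formed) = 4965 − 5160 = −195 kJ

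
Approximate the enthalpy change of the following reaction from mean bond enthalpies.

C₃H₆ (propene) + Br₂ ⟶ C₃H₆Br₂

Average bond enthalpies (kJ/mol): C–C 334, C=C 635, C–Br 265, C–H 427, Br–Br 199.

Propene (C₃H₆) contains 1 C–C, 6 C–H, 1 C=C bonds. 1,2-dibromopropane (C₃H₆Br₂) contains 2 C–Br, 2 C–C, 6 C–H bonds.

ΔH ≈ −30 kJ

Bonds broken (reactants):
  Br–Br: 1 × 199 = 199
  C–C: 1 × 334 = 334
  C–H: 6 × 427 = 2562
  C=C: 1 × 635 = 635
  Σ(broken) = 3730 kJ
Bonds formed (products):
  C–Br: 2 × 265 = 530
  C–C: 2 × 334 = 668
  C–H: 6 × 427 = 2562
  Σ(formed) = 3760 kJ
ΔH = Σ(broken) − Σ(formed) = 3730 − 3760 = −30 kJ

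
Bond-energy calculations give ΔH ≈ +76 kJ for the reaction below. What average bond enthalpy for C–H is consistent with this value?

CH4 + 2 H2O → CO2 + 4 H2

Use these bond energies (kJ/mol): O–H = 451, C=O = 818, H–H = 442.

Let D be the C–H bond energy.
Σ(broken) = 4×D + 4×451 = 1804 + 4D
Σ(formed) = 2×818 + 4×442 = 3404
ΔH = Σ(broken) − Σ(formed) = (1804 + 4D) − (3404) = −1600 + 4D
Setting this equal to +76 kJ gives 4D = 1676, so D = 419 kJ/mol.

D(C–H) ≈ 419 kJ/mol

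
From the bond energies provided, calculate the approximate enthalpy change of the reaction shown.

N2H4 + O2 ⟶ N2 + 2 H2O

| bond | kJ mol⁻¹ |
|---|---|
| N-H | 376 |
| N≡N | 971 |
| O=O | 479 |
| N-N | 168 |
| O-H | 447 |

ΔH ≈ −608 kJ

Bonds broken (reactants):
  N-H: 4 × 376 = 1504
  N-N: 1 × 168 = 168
  O=O: 1 × 479 = 479
  Σ(broken) = 2151 kJ
Bonds formed (products):
  N≡N: 1 × 971 = 971
  O-H: 4 × 447 = 1788
  Σ(formed) = 2759 kJ
ΔH = Σ(broken) − Σ(formed) = 2151 − 2759 = −608 kJ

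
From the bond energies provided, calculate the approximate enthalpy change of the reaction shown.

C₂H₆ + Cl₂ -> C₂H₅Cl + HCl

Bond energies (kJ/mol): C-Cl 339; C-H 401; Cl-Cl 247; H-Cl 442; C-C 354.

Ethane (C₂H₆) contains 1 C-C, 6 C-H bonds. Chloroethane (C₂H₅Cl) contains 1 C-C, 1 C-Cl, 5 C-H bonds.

ΔH ≈ −133 kJ

Bonds broken (reactants):
  C-C: 1 × 354 = 354
  C-H: 6 × 401 = 2406
  Cl-Cl: 1 × 247 = 247
  Σ(broken) = 3007 kJ
Bonds formed (products):
  C-C: 1 × 354 = 354
  C-Cl: 1 × 339 = 339
  C-H: 5 × 401 = 2005
  H-Cl: 1 × 442 = 442
  Σ(formed) = 3140 kJ
ΔH = Σ(broken) − Σ(formed) = 3007 − 3140 = −133 kJ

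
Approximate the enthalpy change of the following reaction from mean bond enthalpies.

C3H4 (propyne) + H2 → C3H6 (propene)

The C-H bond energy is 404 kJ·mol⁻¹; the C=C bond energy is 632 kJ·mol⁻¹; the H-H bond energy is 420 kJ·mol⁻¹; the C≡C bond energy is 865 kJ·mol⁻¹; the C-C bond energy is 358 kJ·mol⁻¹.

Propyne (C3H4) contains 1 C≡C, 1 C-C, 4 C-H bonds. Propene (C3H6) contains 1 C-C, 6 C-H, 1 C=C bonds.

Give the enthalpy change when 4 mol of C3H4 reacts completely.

Bonds broken (reactants):
  C≡C: 1 × 865 = 865
  C-C: 1 × 358 = 358
  C-H: 4 × 404 = 1616
  H-H: 1 × 420 = 420
  Σ(broken) = 3259 kJ
Bonds formed (products):
  C-C: 1 × 358 = 358
  C-H: 6 × 404 = 2424
  C=C: 1 × 632 = 632
  Σ(formed) = 3414 kJ
ΔH = Σ(broken) − Σ(formed) = 3259 − 3414 = −155 kJ
For 4× the reaction as written: 4 × (−155) = −620 kJ

ΔH = −620 kJ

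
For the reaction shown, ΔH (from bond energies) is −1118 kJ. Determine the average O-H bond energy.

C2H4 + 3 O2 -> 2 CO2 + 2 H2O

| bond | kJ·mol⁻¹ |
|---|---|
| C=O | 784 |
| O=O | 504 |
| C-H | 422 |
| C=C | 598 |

Let D be the O-H bond energy.
Σ(broken) = 4×422 + 1×598 + 3×504 = 3798
Σ(formed) = 4×784 + 4×D = 3136 + 4D
ΔH = Σ(broken) − Σ(formed) = (3798) − (3136 + 4D) = +662 − 4D
Setting this equal to −1118 kJ gives 4D = 1780, so D = 445 kJ/mol.

D(O-H) ≈ 445 kJ/mol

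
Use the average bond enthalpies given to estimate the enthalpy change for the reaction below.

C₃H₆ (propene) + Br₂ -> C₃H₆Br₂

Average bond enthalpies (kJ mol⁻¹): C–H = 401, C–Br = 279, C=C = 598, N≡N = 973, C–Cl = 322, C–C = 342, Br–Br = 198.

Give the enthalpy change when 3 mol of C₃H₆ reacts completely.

Bonds broken (reactants):
  Br–Br: 1 × 198 = 198
  C–C: 1 × 342 = 342
  C–H: 6 × 401 = 2406
  C=C: 1 × 598 = 598
  Σ(broken) = 3544 kJ
Bonds formed (products):
  C–Br: 2 × 279 = 558
  C–C: 2 × 342 = 684
  C–H: 6 × 401 = 2406
  Σ(formed) = 3648 kJ
ΔH = Σ(broken) − Σ(formed) = 3544 − 3648 = −104 kJ
For 3× the reaction as written: 3 × (−104) = −312 kJ

ΔH = −312 kJ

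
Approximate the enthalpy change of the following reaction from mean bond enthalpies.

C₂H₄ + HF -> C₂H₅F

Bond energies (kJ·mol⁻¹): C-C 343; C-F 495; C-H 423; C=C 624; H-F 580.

Bonds broken (reactants):
  C-H: 4 × 423 = 1692
  C=C: 1 × 624 = 624
  H-F: 1 × 580 = 580
  Σ(broken) = 2896 kJ
Bonds formed (products):
  C-C: 1 × 343 = 343
  C-F: 1 × 495 = 495
  C-H: 5 × 423 = 2115
  Σ(formed) = 2953 kJ
ΔH = Σ(broken) − Σ(formed) = 2896 − 2953 = −57 kJ

ΔH ≈ −57 kJ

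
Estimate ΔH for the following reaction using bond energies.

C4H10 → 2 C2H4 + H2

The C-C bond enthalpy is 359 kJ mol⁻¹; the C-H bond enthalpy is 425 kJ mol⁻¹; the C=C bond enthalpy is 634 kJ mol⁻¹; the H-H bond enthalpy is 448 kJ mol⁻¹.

ΔH ≈ +211 kJ

Bonds broken (reactants):
  C-C: 3 × 359 = 1077
  C-H: 10 × 425 = 4250
  Σ(broken) = 5327 kJ
Bonds formed (products):
  C-H: 8 × 425 = 3400
  C=C: 2 × 634 = 1268
  H-H: 1 × 448 = 448
  Σ(formed) = 5116 kJ
ΔH = Σ(broken) − Σ(formed) = 5327 − 5116 = +211 kJ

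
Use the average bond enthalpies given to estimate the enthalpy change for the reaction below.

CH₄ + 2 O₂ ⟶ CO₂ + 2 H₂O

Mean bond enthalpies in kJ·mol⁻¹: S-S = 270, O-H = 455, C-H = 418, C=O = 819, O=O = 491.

ΔH ≈ −804 kJ

Bonds broken (reactants):
  C-H: 4 × 418 = 1672
  O=O: 2 × 491 = 982
  Σ(broken) = 2654 kJ
Bonds formed (products):
  C=O: 2 × 819 = 1638
  O-H: 4 × 455 = 1820
  Σ(formed) = 3458 kJ
ΔH = Σ(broken) − Σ(formed) = 2654 − 3458 = −804 kJ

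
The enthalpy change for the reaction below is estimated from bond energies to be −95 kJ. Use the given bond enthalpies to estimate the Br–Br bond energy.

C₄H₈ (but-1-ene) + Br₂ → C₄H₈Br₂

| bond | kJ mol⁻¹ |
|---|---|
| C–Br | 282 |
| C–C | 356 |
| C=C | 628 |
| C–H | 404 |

D(Br–Br) ≈ 197 kJ/mol

Let D be the Br–Br bond energy.
Σ(broken) = 1×D + 2×356 + 8×404 + 1×628 = 4572 + D
Σ(formed) = 2×282 + 3×356 + 8×404 = 4864
ΔH = Σ(broken) − Σ(formed) = (4572 + D) − (4864) = −292 + D
Setting this equal to −95 kJ gives D = 197 kJ/mol.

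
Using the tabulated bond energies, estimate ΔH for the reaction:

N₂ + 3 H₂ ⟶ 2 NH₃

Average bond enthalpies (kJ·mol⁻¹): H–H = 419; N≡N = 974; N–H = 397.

Bonds broken (reactants):
  H–H: 3 × 419 = 1257
  N≡N: 1 × 974 = 974
  Σ(broken) = 2231 kJ
Bonds formed (products):
  N–H: 6 × 397 = 2382
  Σ(formed) = 2382 kJ
ΔH = Σ(broken) − Σ(formed) = 2231 − 2382 = −151 kJ

ΔH ≈ −151 kJ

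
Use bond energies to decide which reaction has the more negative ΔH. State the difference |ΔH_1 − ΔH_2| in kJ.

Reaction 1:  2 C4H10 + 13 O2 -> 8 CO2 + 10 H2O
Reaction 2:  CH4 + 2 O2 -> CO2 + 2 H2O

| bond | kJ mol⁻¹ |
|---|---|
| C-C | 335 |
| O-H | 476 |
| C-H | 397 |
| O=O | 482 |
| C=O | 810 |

Reaction 1:
  Bonds broken (reactants):
    C-C: 6 × 335 = 2010
    C-H: 20 × 397 = 7940
    O=O: 13 × 482 = 6266
    Σ(broken) = 16216 kJ
  Bonds formed (products):
    C=O: 16 × 810 = 12960
    O-H: 20 × 476 = 9520
    Σ(formed) = 22480 kJ
  ΔH_1 = 16216 − 22480 = −6264 kJ
Reaction 2:
  Bonds broken (reactants):
    C-H: 4 × 397 = 1588
    O=O: 2 × 482 = 964
    Σ(broken) = 2552 kJ
  Bonds formed (products):
    C=O: 2 × 810 = 1620
    O-H: 4 × 476 = 1904
    Σ(formed) = 3524 kJ
  ΔH_2 = 2552 − 3524 = −972 kJ
ΔH_1 − ΔH_2 = −5292 kJ, so reaction 1 has the more negative ΔH; |ΔH_1 − ΔH_2| = 5292 kJ.

Reaction 1, by 5292 kJ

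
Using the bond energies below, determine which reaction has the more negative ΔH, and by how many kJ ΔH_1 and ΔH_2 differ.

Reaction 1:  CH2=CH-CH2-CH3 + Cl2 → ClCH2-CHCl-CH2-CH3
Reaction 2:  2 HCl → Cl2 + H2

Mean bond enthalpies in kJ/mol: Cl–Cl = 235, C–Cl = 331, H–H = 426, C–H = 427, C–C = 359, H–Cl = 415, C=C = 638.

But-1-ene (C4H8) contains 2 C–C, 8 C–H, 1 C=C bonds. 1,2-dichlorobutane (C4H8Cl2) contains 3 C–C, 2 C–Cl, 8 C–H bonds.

Reaction 1:
  Bonds broken (reactants):
    C–C: 2 × 359 = 718
    C–H: 8 × 427 = 3416
    C=C: 1 × 638 = 638
    Cl–Cl: 1 × 235 = 235
    Σ(broken) = 5007 kJ
  Bonds formed (products):
    C–C: 3 × 359 = 1077
    C–Cl: 2 × 331 = 662
    C–H: 8 × 427 = 3416
    Σ(formed) = 5155 kJ
  ΔH_1 = 5007 − 5155 = −148 kJ
Reaction 2:
  Bonds broken (reactants):
    H–Cl: 2 × 415 = 830
    Σ(broken) = 830 kJ
  Bonds formed (products):
    Cl–Cl: 1 × 235 = 235
    H–H: 1 × 426 = 426
    Σ(formed) = 661 kJ
  ΔH_2 = 830 − 661 = +169 kJ
ΔH_1 − ΔH_2 = −317 kJ, so reaction 1 has the more negative ΔH; |ΔH_1 − ΔH_2| = 317 kJ.

Reaction 1, by 317 kJ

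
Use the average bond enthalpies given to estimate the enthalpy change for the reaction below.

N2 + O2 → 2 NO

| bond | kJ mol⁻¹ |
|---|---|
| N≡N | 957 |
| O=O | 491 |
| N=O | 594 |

ΔH ≈ +260 kJ

Bonds broken (reactants):
  N≡N: 1 × 957 = 957
  O=O: 1 × 491 = 491
  Σ(broken) = 1448 kJ
Bonds formed (products):
  N=O: 2 × 594 = 1188
  Σ(formed) = 1188 kJ
ΔH = Σ(broken) − Σ(formed) = 1448 − 1188 = +260 kJ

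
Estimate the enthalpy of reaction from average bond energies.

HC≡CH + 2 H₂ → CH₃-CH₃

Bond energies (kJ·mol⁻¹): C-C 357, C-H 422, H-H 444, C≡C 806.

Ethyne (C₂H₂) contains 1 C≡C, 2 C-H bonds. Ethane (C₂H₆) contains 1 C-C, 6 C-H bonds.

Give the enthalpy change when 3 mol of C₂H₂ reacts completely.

ΔH = −1053 kJ

Bonds broken (reactants):
  C≡C: 1 × 806 = 806
  C-H: 2 × 422 = 844
  H-H: 2 × 444 = 888
  Σ(broken) = 2538 kJ
Bonds formed (products):
  C-C: 1 × 357 = 357
  C-H: 6 × 422 = 2532
  Σ(formed) = 2889 kJ
ΔH = Σ(broken) − Σ(formed) = 2538 − 2889 = −351 kJ
For 3× the reaction as written: 3 × (−351) = −1053 kJ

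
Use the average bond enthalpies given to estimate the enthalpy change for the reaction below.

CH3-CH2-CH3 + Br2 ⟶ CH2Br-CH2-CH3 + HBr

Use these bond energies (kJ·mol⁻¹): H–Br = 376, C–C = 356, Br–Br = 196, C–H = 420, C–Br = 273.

Bonds broken (reactants):
  Br–Br: 1 × 196 = 196
  C–C: 2 × 356 = 712
  C–H: 8 × 420 = 3360
  Σ(broken) = 4268 kJ
Bonds formed (products):
  C–Br: 1 × 273 = 273
  C–C: 2 × 356 = 712
  C–H: 7 × 420 = 2940
  H–Br: 1 × 376 = 376
  Σ(formed) = 4301 kJ
ΔH = Σ(broken) − Σ(formed) = 4268 − 4301 = −33 kJ

ΔH ≈ −33 kJ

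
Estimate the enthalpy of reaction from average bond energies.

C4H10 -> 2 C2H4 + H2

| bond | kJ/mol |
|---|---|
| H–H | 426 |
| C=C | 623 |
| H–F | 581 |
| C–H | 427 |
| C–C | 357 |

Bonds broken (reactants):
  C–C: 3 × 357 = 1071
  C–H: 10 × 427 = 4270
  Σ(broken) = 5341 kJ
Bonds formed (products):
  C–H: 8 × 427 = 3416
  C=C: 2 × 623 = 1246
  H–H: 1 × 426 = 426
  Σ(formed) = 5088 kJ
ΔH = Σ(broken) − Σ(formed) = 5341 − 5088 = +253 kJ

ΔH ≈ +253 kJ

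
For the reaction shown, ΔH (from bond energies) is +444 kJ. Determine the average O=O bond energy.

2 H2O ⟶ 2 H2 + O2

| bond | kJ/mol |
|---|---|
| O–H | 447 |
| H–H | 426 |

Let D be the O=O bond energy.
Σ(broken) = 4×447 = 1788
Σ(formed) = 2×426 + 1×D = 852 + D
ΔH = Σ(broken) − Σ(formed) = (1788) − (852 + D) = +936 − D
Setting this equal to +444 kJ gives D = 492 kJ/mol.

D(O=O) ≈ 492 kJ/mol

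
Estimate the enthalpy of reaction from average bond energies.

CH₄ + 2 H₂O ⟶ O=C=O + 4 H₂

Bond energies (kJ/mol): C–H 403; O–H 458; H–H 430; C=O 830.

Bonds broken (reactants):
  C–H: 4 × 403 = 1612
  O–H: 4 × 458 = 1832
  Σ(broken) = 3444 kJ
Bonds formed (products):
  C=O: 2 × 830 = 1660
  H–H: 4 × 430 = 1720
  Σ(formed) = 3380 kJ
ΔH = Σ(broken) − Σ(formed) = 3444 − 3380 = +64 kJ

ΔH ≈ +64 kJ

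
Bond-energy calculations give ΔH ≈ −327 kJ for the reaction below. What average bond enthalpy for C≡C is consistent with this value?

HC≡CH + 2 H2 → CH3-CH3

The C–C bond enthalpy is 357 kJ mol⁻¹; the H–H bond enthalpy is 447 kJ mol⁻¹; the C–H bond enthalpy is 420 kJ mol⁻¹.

D(C≡C) ≈ 816 kJ/mol

Let D be the C≡C bond energy.
Σ(broken) = 1×D + 2×420 + 2×447 = 1734 + D
Σ(formed) = 1×357 + 6×420 = 2877
ΔH = Σ(broken) − Σ(formed) = (1734 + D) − (2877) = −1143 + D
Setting this equal to −327 kJ gives D = 816 kJ/mol.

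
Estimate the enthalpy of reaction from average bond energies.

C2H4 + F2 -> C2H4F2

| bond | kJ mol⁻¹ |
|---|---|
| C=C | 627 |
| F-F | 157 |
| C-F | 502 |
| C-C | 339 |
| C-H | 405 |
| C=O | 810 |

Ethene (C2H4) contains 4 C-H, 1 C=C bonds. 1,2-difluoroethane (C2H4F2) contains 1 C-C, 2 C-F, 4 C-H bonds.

ΔH ≈ −559 kJ

Bonds broken (reactants):
  C-H: 4 × 405 = 1620
  C=C: 1 × 627 = 627
  F-F: 1 × 157 = 157
  Σ(broken) = 2404 kJ
Bonds formed (products):
  C-C: 1 × 339 = 339
  C-F: 2 × 502 = 1004
  C-H: 4 × 405 = 1620
  Σ(formed) = 2963 kJ
ΔH = Σ(broken) − Σ(formed) = 2404 − 2963 = −559 kJ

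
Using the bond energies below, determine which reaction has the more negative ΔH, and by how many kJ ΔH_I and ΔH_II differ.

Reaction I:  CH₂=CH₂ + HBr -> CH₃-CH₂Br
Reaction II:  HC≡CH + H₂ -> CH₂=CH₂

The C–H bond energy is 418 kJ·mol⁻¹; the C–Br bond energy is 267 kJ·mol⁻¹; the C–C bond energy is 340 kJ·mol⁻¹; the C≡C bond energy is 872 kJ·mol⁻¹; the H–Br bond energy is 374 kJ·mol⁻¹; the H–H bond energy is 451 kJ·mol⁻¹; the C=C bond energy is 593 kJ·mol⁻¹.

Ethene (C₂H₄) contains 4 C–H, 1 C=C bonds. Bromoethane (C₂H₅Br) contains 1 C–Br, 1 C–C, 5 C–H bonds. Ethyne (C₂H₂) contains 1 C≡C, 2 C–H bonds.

Reaction I:
  Bonds broken (reactants):
    C–H: 4 × 418 = 1672
    C=C: 1 × 593 = 593
    H–Br: 1 × 374 = 374
    Σ(broken) = 2639 kJ
  Bonds formed (products):
    C–Br: 1 × 267 = 267
    C–C: 1 × 340 = 340
    C–H: 5 × 418 = 2090
    Σ(formed) = 2697 kJ
  ΔH_I = 2639 − 2697 = −58 kJ
Reaction II:
  Bonds broken (reactants):
    C≡C: 1 × 872 = 872
    C–H: 2 × 418 = 836
    H–H: 1 × 451 = 451
    Σ(broken) = 2159 kJ
  Bonds formed (products):
    C–H: 4 × 418 = 1672
    C=C: 1 × 593 = 593
    Σ(formed) = 2265 kJ
  ΔH_II = 2159 − 2265 = −106 kJ
ΔH_I − ΔH_II = +48 kJ, so reaction II has the more negative ΔH; |ΔH_I − ΔH_II| = 48 kJ.

Reaction II, by 48 kJ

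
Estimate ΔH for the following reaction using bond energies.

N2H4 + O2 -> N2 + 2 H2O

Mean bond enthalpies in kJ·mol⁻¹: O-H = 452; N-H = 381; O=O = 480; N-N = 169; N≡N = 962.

Bonds broken (reactants):
  N-H: 4 × 381 = 1524
  N-N: 1 × 169 = 169
  O=O: 1 × 480 = 480
  Σ(broken) = 2173 kJ
Bonds formed (products):
  N≡N: 1 × 962 = 962
  O-H: 4 × 452 = 1808
  Σ(formed) = 2770 kJ
ΔH = Σ(broken) − Σ(formed) = 2173 − 2770 = −597 kJ

ΔH ≈ −597 kJ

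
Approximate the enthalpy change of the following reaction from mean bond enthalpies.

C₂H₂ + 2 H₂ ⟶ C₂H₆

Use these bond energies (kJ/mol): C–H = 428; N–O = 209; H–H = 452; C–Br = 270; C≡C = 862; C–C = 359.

Bonds broken (reactants):
  C≡C: 1 × 862 = 862
  C–H: 2 × 428 = 856
  H–H: 2 × 452 = 904
  Σ(broken) = 2622 kJ
Bonds formed (products):
  C–C: 1 × 359 = 359
  C–H: 6 × 428 = 2568
  Σ(formed) = 2927 kJ
ΔH = Σ(broken) − Σ(formed) = 2622 − 2927 = −305 kJ

ΔH ≈ −305 kJ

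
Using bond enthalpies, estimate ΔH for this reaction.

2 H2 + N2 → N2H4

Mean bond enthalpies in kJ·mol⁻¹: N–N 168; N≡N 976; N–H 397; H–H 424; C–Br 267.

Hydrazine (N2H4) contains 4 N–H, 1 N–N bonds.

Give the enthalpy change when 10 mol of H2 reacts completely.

ΔH = +340 kJ

Bonds broken (reactants):
  H–H: 2 × 424 = 848
  N≡N: 1 × 976 = 976
  Σ(broken) = 1824 kJ
Bonds formed (products):
  N–H: 4 × 397 = 1588
  N–N: 1 × 168 = 168
  Σ(formed) = 1756 kJ
ΔH = Σ(broken) − Σ(formed) = 1824 − 1756 = +68 kJ
For 5× the reaction as written: 5 × (+68) = +340 kJ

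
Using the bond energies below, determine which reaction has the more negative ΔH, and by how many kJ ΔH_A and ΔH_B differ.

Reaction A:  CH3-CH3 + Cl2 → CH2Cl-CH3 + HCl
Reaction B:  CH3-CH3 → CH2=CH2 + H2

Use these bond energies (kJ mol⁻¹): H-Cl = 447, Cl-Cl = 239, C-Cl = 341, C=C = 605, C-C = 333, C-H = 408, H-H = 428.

Reaction A, by 257 kJ

Reaction A:
  Bonds broken (reactants):
    C-C: 1 × 333 = 333
    C-H: 6 × 408 = 2448
    Cl-Cl: 1 × 239 = 239
    Σ(broken) = 3020 kJ
  Bonds formed (products):
    C-C: 1 × 333 = 333
    C-Cl: 1 × 341 = 341
    C-H: 5 × 408 = 2040
    H-Cl: 1 × 447 = 447
    Σ(formed) = 3161 kJ
  ΔH_A = 3020 − 3161 = −141 kJ
Reaction B:
  Bonds broken (reactants):
    C-C: 1 × 333 = 333
    C-H: 6 × 408 = 2448
    Σ(broken) = 2781 kJ
  Bonds formed (products):
    C-H: 4 × 408 = 1632
    C=C: 1 × 605 = 605
    H-H: 1 × 428 = 428
    Σ(formed) = 2665 kJ
  ΔH_B = 2781 − 2665 = +116 kJ
ΔH_A − ΔH_B = −257 kJ, so reaction A has the more negative ΔH; |ΔH_A − ΔH_B| = 257 kJ.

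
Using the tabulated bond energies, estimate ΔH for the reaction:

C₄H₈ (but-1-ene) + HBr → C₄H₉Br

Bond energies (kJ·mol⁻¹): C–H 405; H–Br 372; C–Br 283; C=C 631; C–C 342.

ΔH ≈ −27 kJ

Bonds broken (reactants):
  C–C: 2 × 342 = 684
  C–H: 8 × 405 = 3240
  C=C: 1 × 631 = 631
  H–Br: 1 × 372 = 372
  Σ(broken) = 4927 kJ
Bonds formed (products):
  C–Br: 1 × 283 = 283
  C–C: 3 × 342 = 1026
  C–H: 9 × 405 = 3645
  Σ(formed) = 4954 kJ
ΔH = Σ(broken) − Σ(formed) = 4927 − 4954 = −27 kJ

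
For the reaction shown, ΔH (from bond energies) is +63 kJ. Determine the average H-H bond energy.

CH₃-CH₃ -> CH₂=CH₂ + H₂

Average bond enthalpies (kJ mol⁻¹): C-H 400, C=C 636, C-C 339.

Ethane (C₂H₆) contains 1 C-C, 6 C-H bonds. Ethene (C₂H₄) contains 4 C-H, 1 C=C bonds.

Let D be the H-H bond energy.
Σ(broken) = 1×339 + 6×400 = 2739
Σ(formed) = 4×400 + 1×636 + 1×D = 2236 + D
ΔH = Σ(broken) − Σ(formed) = (2739) − (2236 + D) = +503 − D
Setting this equal to +63 kJ gives D = 440 kJ/mol.

D(H-H) ≈ 440 kJ/mol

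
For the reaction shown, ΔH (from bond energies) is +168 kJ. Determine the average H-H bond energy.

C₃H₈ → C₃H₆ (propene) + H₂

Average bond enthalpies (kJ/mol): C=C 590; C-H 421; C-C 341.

Let D be the H-H bond energy.
Σ(broken) = 2×341 + 8×421 = 4050
Σ(formed) = 1×341 + 6×421 + 1×590 + 1×D = 3457 + D
ΔH = Σ(broken) − Σ(formed) = (4050) − (3457 + D) = +593 − D
Setting this equal to +168 kJ gives D = 425 kJ/mol.

D(H-H) ≈ 425 kJ/mol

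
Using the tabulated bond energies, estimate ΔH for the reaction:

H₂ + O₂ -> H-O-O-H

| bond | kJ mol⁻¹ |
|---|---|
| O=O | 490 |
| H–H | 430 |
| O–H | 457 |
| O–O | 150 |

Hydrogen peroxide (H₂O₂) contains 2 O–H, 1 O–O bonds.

ΔH ≈ −144 kJ

Bonds broken (reactants):
  H–H: 1 × 430 = 430
  O=O: 1 × 490 = 490
  Σ(broken) = 920 kJ
Bonds formed (products):
  O–H: 2 × 457 = 914
  O–O: 1 × 150 = 150
  Σ(formed) = 1064 kJ
ΔH = Σ(broken) − Σ(formed) = 920 − 1064 = −144 kJ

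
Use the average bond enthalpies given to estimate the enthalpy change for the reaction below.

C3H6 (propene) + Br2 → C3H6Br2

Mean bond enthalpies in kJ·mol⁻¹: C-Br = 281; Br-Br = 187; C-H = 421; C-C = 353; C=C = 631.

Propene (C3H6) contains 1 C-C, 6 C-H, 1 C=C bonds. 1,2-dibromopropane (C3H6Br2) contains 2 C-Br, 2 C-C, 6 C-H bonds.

ΔH ≈ −97 kJ

Bonds broken (reactants):
  Br-Br: 1 × 187 = 187
  C-C: 1 × 353 = 353
  C-H: 6 × 421 = 2526
  C=C: 1 × 631 = 631
  Σ(broken) = 3697 kJ
Bonds formed (products):
  C-Br: 2 × 281 = 562
  C-C: 2 × 353 = 706
  C-H: 6 × 421 = 2526
  Σ(formed) = 3794 kJ
ΔH = Σ(broken) − Σ(formed) = 3697 − 3794 = −97 kJ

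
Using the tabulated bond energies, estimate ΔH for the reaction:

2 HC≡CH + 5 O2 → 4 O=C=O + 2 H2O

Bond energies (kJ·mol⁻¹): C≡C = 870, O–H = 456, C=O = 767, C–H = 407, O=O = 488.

ΔH ≈ −2152 kJ

Bonds broken (reactants):
  C≡C: 2 × 870 = 1740
  C–H: 4 × 407 = 1628
  O=O: 5 × 488 = 2440
  Σ(broken) = 5808 kJ
Bonds formed (products):
  C=O: 8 × 767 = 6136
  O–H: 4 × 456 = 1824
  Σ(formed) = 7960 kJ
ΔH = Σ(broken) − Σ(formed) = 5808 − 7960 = −2152 kJ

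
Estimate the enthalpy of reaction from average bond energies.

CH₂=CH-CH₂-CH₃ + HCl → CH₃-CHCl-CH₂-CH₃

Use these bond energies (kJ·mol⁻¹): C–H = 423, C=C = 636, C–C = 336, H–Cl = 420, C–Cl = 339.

Bonds broken (reactants):
  C–C: 2 × 336 = 672
  C–H: 8 × 423 = 3384
  C=C: 1 × 636 = 636
  H–Cl: 1 × 420 = 420
  Σ(broken) = 5112 kJ
Bonds formed (products):
  C–C: 3 × 336 = 1008
  C–Cl: 1 × 339 = 339
  C–H: 9 × 423 = 3807
  Σ(formed) = 5154 kJ
ΔH = Σ(broken) − Σ(formed) = 5112 − 5154 = −42 kJ

ΔH ≈ −42 kJ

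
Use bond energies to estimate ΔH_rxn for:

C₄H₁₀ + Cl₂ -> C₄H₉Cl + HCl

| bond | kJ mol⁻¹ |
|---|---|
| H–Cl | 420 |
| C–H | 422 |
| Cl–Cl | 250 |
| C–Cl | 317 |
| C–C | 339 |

ΔH ≈ −65 kJ

Bonds broken (reactants):
  C–C: 3 × 339 = 1017
  C–H: 10 × 422 = 4220
  Cl–Cl: 1 × 250 = 250
  Σ(broken) = 5487 kJ
Bonds formed (products):
  C–C: 3 × 339 = 1017
  C–Cl: 1 × 317 = 317
  C–H: 9 × 422 = 3798
  H–Cl: 1 × 420 = 420
  Σ(formed) = 5552 kJ
ΔH = Σ(broken) − Σ(formed) = 5487 − 5552 = −65 kJ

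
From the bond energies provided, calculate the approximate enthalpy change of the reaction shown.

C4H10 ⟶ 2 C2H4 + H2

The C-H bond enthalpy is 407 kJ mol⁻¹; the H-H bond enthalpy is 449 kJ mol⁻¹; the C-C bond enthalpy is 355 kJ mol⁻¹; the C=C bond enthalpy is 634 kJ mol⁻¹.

Bonds broken (reactants):
  C-C: 3 × 355 = 1065
  C-H: 10 × 407 = 4070
  Σ(broken) = 5135 kJ
Bonds formed (products):
  C-H: 8 × 407 = 3256
  C=C: 2 × 634 = 1268
  H-H: 1 × 449 = 449
  Σ(formed) = 4973 kJ
ΔH = Σ(broken) − Σ(formed) = 5135 − 4973 = +162 kJ

ΔH ≈ +162 kJ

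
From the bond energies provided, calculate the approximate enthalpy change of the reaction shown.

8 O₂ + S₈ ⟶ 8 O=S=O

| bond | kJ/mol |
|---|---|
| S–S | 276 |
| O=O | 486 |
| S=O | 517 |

ΔH ≈ −2176 kJ

Bonds broken (reactants):
  O=O: 8 × 486 = 3888
  S–S: 8 × 276 = 2208
  Σ(broken) = 6096 kJ
Bonds formed (products):
  S=O: 16 × 517 = 8272
  Σ(formed) = 8272 kJ
ΔH = Σ(broken) − Σ(formed) = 6096 − 8272 = −2176 kJ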